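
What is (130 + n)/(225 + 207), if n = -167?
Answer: -37/432 ≈ -0.085648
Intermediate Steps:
(130 + n)/(225 + 207) = (130 - 167)/(225 + 207) = -37/432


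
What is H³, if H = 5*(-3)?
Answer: -3375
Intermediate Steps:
H = -15
H³ = (-15)³ = -3375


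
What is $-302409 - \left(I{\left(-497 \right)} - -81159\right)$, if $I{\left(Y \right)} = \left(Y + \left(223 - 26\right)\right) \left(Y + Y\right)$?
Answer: $-681768$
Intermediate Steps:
$I{\left(Y \right)} = 2 Y \left(197 + Y\right)$ ($I{\left(Y \right)} = \left(Y + \left(223 - 26\right)\right) 2 Y = \left(Y + 197\right) 2 Y = \left(197 + Y\right) 2 Y = 2 Y \left(197 + Y\right)$)
$-302409 - \left(I{\left(-497 \right)} - -81159\right) = -302409 - \left(2 \left(-497\right) \left(197 - 497\right) - -81159\right) = -302409 - \left(2 \left(-497\right) \left(-300\right) + 81159\right) = -302409 - \left(298200 + 81159\right) = -302409 - 379359 = -681768$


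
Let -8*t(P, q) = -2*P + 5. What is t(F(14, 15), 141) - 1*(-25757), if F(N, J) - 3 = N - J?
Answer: 206055/8 ≈ 25757.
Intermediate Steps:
F(N, J) = 3 + N - J (F(N, J) = 3 + (N - J) = 3 + N - J)
t(P, q) = -5/8 + P/4 (t(P, q) = -(-2*P + 5)/8 = -(5 - 2*P)/8 = -5/8 + P/4)
t(F(14, 15), 141) - 1*(-25757) = (-5/8 + (3 + 14 - 1*15)/4) - 1*(-25757) = (-5/8 + (3 + 14 - 15)/4) + 25757 = (-5/8 + (¼)*2) + 25757 = (-5/8 + ½) + 25757 = -⅛ + 25757 = 206055/8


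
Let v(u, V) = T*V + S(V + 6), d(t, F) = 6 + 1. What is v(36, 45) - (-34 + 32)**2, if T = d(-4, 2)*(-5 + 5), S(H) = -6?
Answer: -10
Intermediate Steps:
d(t, F) = 7
T = 0 (T = 7*(-5 + 5) = 7*0 = 0)
v(u, V) = -6 (v(u, V) = 0*V - 6 = 0 - 6 = -6)
v(36, 45) - (-34 + 32)**2 = -6 - (-34 + 32)**2 = -6 - 1*(-2)**2 = -6 - 1*4 = -6 - 4 = -10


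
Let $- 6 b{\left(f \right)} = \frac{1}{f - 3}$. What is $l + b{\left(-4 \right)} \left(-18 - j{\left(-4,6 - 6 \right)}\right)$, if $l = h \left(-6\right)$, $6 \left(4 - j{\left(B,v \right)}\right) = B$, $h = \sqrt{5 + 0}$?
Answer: $- \frac{34}{63} - 6 \sqrt{5} \approx -13.956$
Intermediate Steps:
$h = \sqrt{5} \approx 2.2361$
$j{\left(B,v \right)} = 4 - \frac{B}{6}$
$b{\left(f \right)} = - \frac{1}{6 \left(-3 + f\right)}$ ($b{\left(f \right)} = - \frac{1}{6 \left(f - 3\right)} = - \frac{1}{6 \left(-3 + f\right)}$)
$l = - 6 \sqrt{5}$ ($l = \sqrt{5} \left(-6\right) = - 6 \sqrt{5} \approx -13.416$)
$l + b{\left(-4 \right)} \left(-18 - j{\left(-4,6 - 6 \right)}\right) = - 6 \sqrt{5} + - \frac{1}{-18 + 6 \left(-4\right)} \left(-18 - \left(4 - - \frac{2}{3}\right)\right) = - 6 \sqrt{5} + - \frac{1}{-18 - 24} \left(-18 - \left(4 + \frac{2}{3}\right)\right) = - 6 \sqrt{5} + - \frac{1}{-42} \left(-18 - \frac{14}{3}\right) = - 6 \sqrt{5} + \left(-1\right) \left(- \frac{1}{42}\right) \left(-18 - \frac{14}{3}\right) = - 6 \sqrt{5} + \frac{1}{42} \left(- \frac{68}{3}\right) = - 6 \sqrt{5} - \frac{34}{63} = - \frac{34}{63} - 6 \sqrt{5}$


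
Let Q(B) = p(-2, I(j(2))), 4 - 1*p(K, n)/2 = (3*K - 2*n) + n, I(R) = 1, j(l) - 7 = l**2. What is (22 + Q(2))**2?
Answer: 1936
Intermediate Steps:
j(l) = 7 + l**2
p(K, n) = 8 - 6*K + 2*n (p(K, n) = 8 - 2*((3*K - 2*n) + n) = 8 - 2*((-2*n + 3*K) + n) = 8 - 2*(-n + 3*K) = 8 + (-6*K + 2*n) = 8 - 6*K + 2*n)
Q(B) = 22 (Q(B) = 8 - 6*(-2) + 2*1 = 8 + 12 + 2 = 22)
(22 + Q(2))**2 = (22 + 22)**2 = 44**2 = 1936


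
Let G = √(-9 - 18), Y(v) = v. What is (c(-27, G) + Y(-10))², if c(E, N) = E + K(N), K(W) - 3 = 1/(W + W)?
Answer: (612 + I*√3)²/324 ≈ 1156.0 + 6.5433*I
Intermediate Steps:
K(W) = 3 + 1/(2*W) (K(W) = 3 + 1/(W + W) = 3 + 1/(2*W))
G = 3*I*√3 (G = √(-27) = 3*I*√3 ≈ 5.1962*I)
c(E, N) = 3 + E + 1/(2*N) (c(E, N) = E + (3 + 1/(2*N)) = 3 + E + 1/(2*N))
(c(-27, G) + Y(-10))² = ((3 - 27 + 1/(2*((3*I*√3)))) - 10)² = ((3 - 27 + (-I*√3/9)/2) - 10)² = ((3 - 27 - I*√3/18) - 10)² = ((-24 - I*√3/18) - 10)² = (-34 - I*√3/18)²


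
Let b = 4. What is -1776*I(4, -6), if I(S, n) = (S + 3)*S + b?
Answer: -56832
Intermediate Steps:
I(S, n) = 4 + S*(3 + S) (I(S, n) = (S + 3)*S + 4 = (3 + S)*S + 4 = S*(3 + S) + 4 = 4 + S*(3 + S))
-1776*I(4, -6) = -1776*(4 + 4² + 3*4) = -1776*(4 + 16 + 12) = -1776*32 = -56832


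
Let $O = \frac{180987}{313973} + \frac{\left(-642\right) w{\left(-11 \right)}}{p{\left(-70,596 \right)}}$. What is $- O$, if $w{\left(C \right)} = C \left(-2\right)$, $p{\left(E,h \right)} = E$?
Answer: $- \frac{96678777}{477785} \approx -202.35$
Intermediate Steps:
$w{\left(C \right)} = - 2 C$
$O = \frac{96678777}{477785}$ ($O = \frac{180987}{313973} + \frac{\left(-642\right) \left(\left(-2\right) \left(-11\right)\right)}{-70} = 180987 \cdot \frac{1}{313973} + \left(-642\right) 22 \left(- \frac{1}{70}\right) = \frac{7869}{13651} - - \frac{7062}{35} = \frac{7869}{13651} + \frac{7062}{35} = \frac{96678777}{477785} \approx 202.35$)
$- O = \left(-1\right) \frac{96678777}{477785} = - \frac{96678777}{477785}$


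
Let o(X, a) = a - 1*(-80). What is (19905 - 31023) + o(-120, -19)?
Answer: -11057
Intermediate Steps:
o(X, a) = 80 + a (o(X, a) = a + 80 = 80 + a)
(19905 - 31023) + o(-120, -19) = (19905 - 31023) + (80 - 19) = -11118 + 61 = -11057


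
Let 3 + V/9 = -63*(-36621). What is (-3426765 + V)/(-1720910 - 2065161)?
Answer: -17337315/3786071 ≈ -4.5792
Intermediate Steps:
V = 20764080 (V = -27 + 9*(-63*(-36621)) = -27 + 9*2307123 = -27 + 20764107 = 20764080)
(-3426765 + V)/(-1720910 - 2065161) = (-3426765 + 20764080)/(-1720910 - 2065161) = 17337315/(-3786071) = 17337315*(-1/3786071) = -17337315/3786071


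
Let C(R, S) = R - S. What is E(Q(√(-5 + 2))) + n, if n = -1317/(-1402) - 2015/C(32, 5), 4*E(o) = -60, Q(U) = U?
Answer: -3357281/37854 ≈ -88.690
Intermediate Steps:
E(o) = -15 (E(o) = (¼)*(-60) = -15)
n = -2789471/37854 (n = -1317/(-1402) - 2015/(32 - 1*5) = -1317*(-1/1402) - 2015/(32 - 5) = 1317/1402 - 2015/27 = -2789471/37854 ≈ -73.690)
E(Q(√(-5 + 2))) + n = -15 - 2789471/37854 = -3357281/37854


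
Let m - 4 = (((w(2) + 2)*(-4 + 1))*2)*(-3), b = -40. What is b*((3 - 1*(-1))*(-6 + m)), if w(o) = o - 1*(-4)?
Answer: -22720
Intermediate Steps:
w(o) = 4 + o (w(o) = o + 4 = 4 + o)
m = 148 (m = 4 + ((((4 + 2) + 2)*(-4 + 1))*2)*(-3) = 4 + (((6 + 2)*(-3))*2)*(-3) = 4 + ((8*(-3))*2)*(-3) = 4 - 24*2*(-3) = 4 - 48*(-3) = 4 + 144 = 148)
b*((3 - 1*(-1))*(-6 + m)) = -40*(3 - 1*(-1))*(-6 + 148) = -40*(3 + 1)*142 = -160*142 = -40*568 = -22720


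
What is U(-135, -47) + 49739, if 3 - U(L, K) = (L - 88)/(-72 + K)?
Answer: 5919075/119 ≈ 49740.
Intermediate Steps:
U(L, K) = 3 - (-88 + L)/(-72 + K) (U(L, K) = 3 - (L - 88)/(-72 + K) = 3 - (-88 + L)/(-72 + K))
U(-135, -47) + 49739 = (-128 - 1*(-135) + 3*(-47))/(-72 - 47) + 49739 = (-128 + 135 - 141)/(-119) + 49739 = -1/119*(-134) + 49739 = 134/119 + 49739 = 5919075/119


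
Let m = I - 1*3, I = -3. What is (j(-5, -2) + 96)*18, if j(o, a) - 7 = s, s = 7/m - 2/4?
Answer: 1824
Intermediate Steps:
m = -6 (m = -3 - 1*3 = -3 - 3 = -6)
s = -5/3 (s = 7/(-6) - 2/4 = 7*(-⅙) - 2*¼ = -7/6 - ½ = -5/3 ≈ -1.6667)
j(o, a) = 16/3 (j(o, a) = 7 - 5/3 = 16/3)
(j(-5, -2) + 96)*18 = (16/3 + 96)*18 = (304/3)*18 = 1824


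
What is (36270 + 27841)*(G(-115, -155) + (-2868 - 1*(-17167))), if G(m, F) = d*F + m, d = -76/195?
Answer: 35615712052/39 ≈ 9.1322e+8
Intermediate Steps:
d = -76/195 (d = -76*1/195 = -76/195 ≈ -0.38974)
G(m, F) = m - 76*F/195 (G(m, F) = -76*F/195 + m = m - 76*F/195)
(36270 + 27841)*(G(-115, -155) + (-2868 - 1*(-17167))) = (36270 + 27841)*((-115 - 76/195*(-155)) + (-2868 - 1*(-17167))) = 64111*((-115 + 2356/39) + (-2868 + 17167)) = 64111*(-2129/39 + 14299) = 64111*(555532/39) = 35615712052/39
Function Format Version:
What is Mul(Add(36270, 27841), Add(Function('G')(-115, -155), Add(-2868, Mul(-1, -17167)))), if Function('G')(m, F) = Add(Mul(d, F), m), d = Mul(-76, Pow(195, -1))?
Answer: Rational(35615712052, 39) ≈ 9.1322e+8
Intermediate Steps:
d = Rational(-76, 195) (d = Mul(-76, Rational(1, 195)) = Rational(-76, 195) ≈ -0.38974)
Function('G')(m, F) = Add(m, Mul(Rational(-76, 195), F)) (Function('G')(m, F) = Add(Mul(Rational(-76, 195), F), m) = Add(m, Mul(Rational(-76, 195), F)))
Mul(Add(36270, 27841), Add(Function('G')(-115, -155), Add(-2868, Mul(-1, -17167)))) = Mul(Add(36270, 27841), Add(Add(-115, Mul(Rational(-76, 195), -155)), Add(-2868, Mul(-1, -17167)))) = Mul(64111, Add(Add(-115, Rational(2356, 39)), Add(-2868, 17167))) = Mul(64111, Add(Rational(-2129, 39), 14299)) = Mul(64111, Rational(555532, 39)) = Rational(35615712052, 39)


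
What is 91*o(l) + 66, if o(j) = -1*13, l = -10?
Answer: -1117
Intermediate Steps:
o(j) = -13
91*o(l) + 66 = 91*(-13) + 66 = -1183 + 66 = -1117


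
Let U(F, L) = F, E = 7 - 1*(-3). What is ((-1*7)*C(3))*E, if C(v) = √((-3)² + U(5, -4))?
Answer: -70*√14 ≈ -261.92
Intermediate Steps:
E = 10 (E = 7 + 3 = 10)
C(v) = √14 (C(v) = √((-3)² + 5) = √(9 + 5) = √14)
((-1*7)*C(3))*E = ((-1*7)*√14)*10 = -7*√14*10 = -70*√14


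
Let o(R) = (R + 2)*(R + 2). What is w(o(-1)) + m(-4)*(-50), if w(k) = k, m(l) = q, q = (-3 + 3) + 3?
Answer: -149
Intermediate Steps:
q = 3 (q = 0 + 3 = 3)
o(R) = (2 + R)**2 (o(R) = (2 + R)*(2 + R) = (2 + R)**2)
m(l) = 3
w(o(-1)) + m(-4)*(-50) = (2 - 1)**2 + 3*(-50) = 1**2 - 150 = 1 - 150 = -149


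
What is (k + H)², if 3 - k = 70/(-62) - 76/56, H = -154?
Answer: 4154447025/188356 ≈ 22056.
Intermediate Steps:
k = 2381/434 (k = 3 - (70/(-62) - 76/56) = 3 - (70*(-1/62) - 76*1/56) = 3 - (-35/31 - 19/14) = 3 - 1*(-1079/434) = 3 + 1079/434 = 2381/434 ≈ 5.4862)
(k + H)² = (2381/434 - 154)² = (-64455/434)² = 4154447025/188356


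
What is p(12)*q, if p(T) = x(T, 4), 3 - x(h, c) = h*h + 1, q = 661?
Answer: -93862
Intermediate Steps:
x(h, c) = 2 - h² (x(h, c) = 3 - (h*h + 1) = 3 - (h² + 1) = 3 - (1 + h²) = 3 + (-1 - h²) = 2 - h²)
p(T) = 2 - T²
p(12)*q = (2 - 1*12²)*661 = (2 - 1*144)*661 = (2 - 144)*661 = -142*661 = -93862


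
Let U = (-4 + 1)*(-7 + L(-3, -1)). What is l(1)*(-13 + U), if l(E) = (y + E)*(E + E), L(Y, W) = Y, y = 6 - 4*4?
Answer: -306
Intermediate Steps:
y = -10 (y = 6 - 16 = -10)
U = 30 (U = (-4 + 1)*(-7 - 3) = -3*(-10) = 30)
l(E) = 2*E*(-10 + E) (l(E) = (-10 + E)*(E + E) = (-10 + E)*(2*E) = 2*E*(-10 + E))
l(1)*(-13 + U) = (2*1*(-10 + 1))*(-13 + 30) = (2*1*(-9))*17 = -18*17 = -306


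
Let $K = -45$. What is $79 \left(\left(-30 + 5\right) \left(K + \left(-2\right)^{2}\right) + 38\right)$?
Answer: $83977$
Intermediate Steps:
$79 \left(\left(-30 + 5\right) \left(K + \left(-2\right)^{2}\right) + 38\right) = 79 \left(\left(-30 + 5\right) \left(-45 + \left(-2\right)^{2}\right) + 38\right) = 79 \left(- 25 \left(-45 + 4\right) + 38\right) = 79 \left(\left(-25\right) \left(-41\right) + 38\right) = 79 \left(1025 + 38\right) = 79 \cdot 1063 = 83977$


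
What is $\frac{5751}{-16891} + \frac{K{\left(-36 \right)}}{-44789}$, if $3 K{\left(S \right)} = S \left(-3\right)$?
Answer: $- \frac{258189615}{756530999} \approx -0.34128$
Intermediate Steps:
$K{\left(S \right)} = - S$ ($K{\left(S \right)} = \frac{S \left(-3\right)}{3} = \frac{\left(-3\right) S}{3} = - S$)
$\frac{5751}{-16891} + \frac{K{\left(-36 \right)}}{-44789} = \frac{5751}{-16891} + \frac{\left(-1\right) \left(-36\right)}{-44789} = 5751 \left(- \frac{1}{16891}\right) + 36 \left(- \frac{1}{44789}\right) = - \frac{5751}{16891} - \frac{36}{44789} = - \frac{258189615}{756530999}$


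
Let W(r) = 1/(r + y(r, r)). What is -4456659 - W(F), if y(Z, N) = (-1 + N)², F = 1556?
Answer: -10783247439880/2419581 ≈ -4.4567e+6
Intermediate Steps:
W(r) = 1/(r + (-1 + r)²)
-4456659 - W(F) = -4456659 - 1/(1556 + (-1 + 1556)²) = -4456659 - 1/(1556 + 1555²) = -4456659 - 1/(1556 + 2418025) = -4456659 - 1/2419581 = -10783247439880/2419581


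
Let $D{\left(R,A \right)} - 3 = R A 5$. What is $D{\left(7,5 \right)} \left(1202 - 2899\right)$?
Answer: $-302066$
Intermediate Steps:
$D{\left(R,A \right)} = 3 + 5 A R$ ($D{\left(R,A \right)} = 3 + R A 5 = 3 + A R 5 = 3 + 5 A R$)
$D{\left(7,5 \right)} \left(1202 - 2899\right) = \left(3 + 5 \cdot 5 \cdot 7\right) \left(1202 - 2899\right) = \left(3 + 175\right) \left(1202 - 2899\right) = 178 \left(-1697\right) = -302066$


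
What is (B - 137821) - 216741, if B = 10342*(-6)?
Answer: -416614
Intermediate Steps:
B = -62052
(B - 137821) - 216741 = (-62052 - 137821) - 216741 = -199873 - 216741 = -416614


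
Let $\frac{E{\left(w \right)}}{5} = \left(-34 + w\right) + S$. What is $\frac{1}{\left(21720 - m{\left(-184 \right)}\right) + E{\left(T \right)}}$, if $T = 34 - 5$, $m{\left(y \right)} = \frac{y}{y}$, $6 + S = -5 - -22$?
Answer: $\frac{1}{21749} \approx 4.5979 \cdot 10^{-5}$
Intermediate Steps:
$S = 11$ ($S = -6 - -17 = -6 + \left(-5 + 22\right) = -6 + 17 = 11$)
$m{\left(y \right)} = 1$
$T = 29$ ($T = 34 - 5 = 29$)
$E{\left(w \right)} = -115 + 5 w$ ($E{\left(w \right)} = 5 \left(\left(-34 + w\right) + 11\right) = 5 \left(-23 + w\right) = -115 + 5 w$)
$\frac{1}{\left(21720 - m{\left(-184 \right)}\right) + E{\left(T \right)}} = \frac{1}{\left(21720 - 1\right) + \left(-115 + 5 \cdot 29\right)} = \frac{1}{\left(21720 - 1\right) + \left(-115 + 145\right)} = \frac{1}{21719 + 30} = \frac{1}{21749}$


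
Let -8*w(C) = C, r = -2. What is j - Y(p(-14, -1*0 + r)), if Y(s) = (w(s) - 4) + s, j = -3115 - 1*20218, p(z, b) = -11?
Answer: -186555/8 ≈ -23319.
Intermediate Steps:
w(C) = -C/8
j = -23333 (j = -3115 - 20218 = -23333)
Y(s) = -4 + 7*s/8 (Y(s) = (-s/8 - 4) + s = (-4 - s/8) + s = -4 + 7*s/8)
j - Y(p(-14, -1*0 + r)) = -23333 - (-4 + (7/8)*(-11)) = -23333 - (-4 - 77/8) = -23333 - 1*(-109/8) = -23333 + 109/8 = -186555/8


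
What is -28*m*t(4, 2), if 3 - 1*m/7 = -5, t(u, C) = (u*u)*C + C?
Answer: -53312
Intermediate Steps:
t(u, C) = C + C*u² (t(u, C) = u²*C + C = C*u² + C = C + C*u²)
m = 56 (m = 21 - 7*(-5) = 21 + 35 = 56)
-28*m*t(4, 2) = -28*56*(2*(1 + 4²)) = -28*56*(2*(1 + 16)) = -28*56*(2*17) = -28*56*34 = -53312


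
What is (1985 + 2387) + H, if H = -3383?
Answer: 989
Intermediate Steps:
(1985 + 2387) + H = (1985 + 2387) - 3383 = 4372 - 3383 = 989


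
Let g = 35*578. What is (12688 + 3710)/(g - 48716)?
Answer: -8199/14243 ≈ -0.57565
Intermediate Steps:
g = 20230
(12688 + 3710)/(g - 48716) = (12688 + 3710)/(20230 - 48716) = 16398/(-28486) = 16398*(-1/28486) = -8199/14243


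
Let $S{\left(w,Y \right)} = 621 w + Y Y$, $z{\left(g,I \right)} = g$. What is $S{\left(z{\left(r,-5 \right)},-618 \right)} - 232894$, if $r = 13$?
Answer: $157103$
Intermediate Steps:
$S{\left(w,Y \right)} = Y^{2} + 621 w$ ($S{\left(w,Y \right)} = 621 w + Y^{2} = Y^{2} + 621 w$)
$S{\left(z{\left(r,-5 \right)},-618 \right)} - 232894 = \left(\left(-618\right)^{2} + 621 \cdot 13\right) - 232894 = \left(381924 + 8073\right) - 232894 = 389997 - 232894 = 157103$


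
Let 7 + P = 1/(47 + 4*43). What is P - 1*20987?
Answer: -4597685/219 ≈ -20994.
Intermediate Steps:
P = -1532/219 (P = -7 + 1/(47 + 4*43) = -7 + 1/(47 + 172) = -7 + 1/219 = -1532/219 ≈ -6.9954)
P - 1*20987 = -1532/219 - 1*20987 = -1532/219 - 20987 = -4597685/219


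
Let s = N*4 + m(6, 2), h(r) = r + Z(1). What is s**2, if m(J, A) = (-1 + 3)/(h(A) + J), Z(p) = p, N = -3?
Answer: 11236/81 ≈ 138.72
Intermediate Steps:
h(r) = 1 + r (h(r) = r + 1 = 1 + r)
m(J, A) = 2/(1 + A + J) (m(J, A) = (-1 + 3)/((1 + A) + J) = 2/(1 + A + J))
s = -106/9 (s = -3*4 + 2/(1 + 2 + 6) = -12 + 2/9 = -106/9 ≈ -11.778)
s**2 = (-106/9)**2 = 11236/81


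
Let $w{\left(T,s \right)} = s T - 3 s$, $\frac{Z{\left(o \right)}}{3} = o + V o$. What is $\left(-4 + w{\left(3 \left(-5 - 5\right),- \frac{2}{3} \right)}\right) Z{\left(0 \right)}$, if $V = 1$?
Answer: $0$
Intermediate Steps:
$Z{\left(o \right)} = 6 o$ ($Z{\left(o \right)} = 3 \left(o + 1 o\right) = 3 \left(o + o\right) = 3 \cdot 2 o = 6 o$)
$w{\left(T,s \right)} = - 3 s + T s$ ($w{\left(T,s \right)} = T s - 3 s = - 3 s + T s$)
$\left(-4 + w{\left(3 \left(-5 - 5\right),- \frac{2}{3} \right)}\right) Z{\left(0 \right)} = \left(-4 + - \frac{2}{3} \left(-3 + 3 \left(-5 - 5\right)\right)\right) 6 \cdot 0 = \left(-4 + \left(-2\right) \frac{1}{3} \left(-3 + 3 \left(-10\right)\right)\right) 0 = \left(-4 - \frac{2 \left(-3 - 30\right)}{3}\right) 0 = \left(-4 - -22\right) 0 = \left(-4 + 22\right) 0 = 18 \cdot 0 = 0$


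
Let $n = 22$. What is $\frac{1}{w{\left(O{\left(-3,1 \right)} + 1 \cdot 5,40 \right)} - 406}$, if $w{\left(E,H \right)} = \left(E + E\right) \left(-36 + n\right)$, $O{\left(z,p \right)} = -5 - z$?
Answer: $- \frac{1}{490} \approx -0.0020408$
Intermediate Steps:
$w{\left(E,H \right)} = - 28 E$ ($w{\left(E,H \right)} = \left(E + E\right) \left(-36 + 22\right) = 2 E \left(-14\right) = - 28 E$)
$\frac{1}{w{\left(O{\left(-3,1 \right)} + 1 \cdot 5,40 \right)} - 406} = \frac{1}{- 28 \left(\left(-5 - -3\right) + 1 \cdot 5\right) - 406} = \frac{1}{- 28 \left(\left(-5 + 3\right) + 5\right) - 406} = \frac{1}{- 28 \left(-2 + 5\right) - 406} = \frac{1}{\left(-28\right) 3 - 406} = \frac{1}{-84 - 406} = \frac{1}{-490} = - \frac{1}{490}$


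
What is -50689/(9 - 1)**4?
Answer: -50689/4096 ≈ -12.375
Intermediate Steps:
-50689/(9 - 1)**4 = -50689/(8**4) = -50689/4096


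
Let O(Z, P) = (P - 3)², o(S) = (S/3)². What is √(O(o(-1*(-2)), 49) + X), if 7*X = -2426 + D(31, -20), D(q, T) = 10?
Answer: 2*√21693/7 ≈ 42.082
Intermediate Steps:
o(S) = S²/9 (o(S) = (S*(⅓))² = (S/3)² = S²/9)
X = -2416/7 (X = (-2426 + 10)/7 = (⅐)*(-2416) = -2416/7 ≈ -345.14)
O(Z, P) = (-3 + P)²
√(O(o(-1*(-2)), 49) + X) = √((-3 + 49)² - 2416/7) = √(46² - 2416/7) = √(2116 - 2416/7) = √(12396/7) = 2*√21693/7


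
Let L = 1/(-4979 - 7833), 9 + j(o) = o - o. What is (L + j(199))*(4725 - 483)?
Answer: -244570389/6406 ≈ -38178.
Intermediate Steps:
j(o) = -9 (j(o) = -9 + (o - o) = -9 + 0 = -9)
L = -1/12812 (L = 1/(-12812) = -1/12812 ≈ -7.8052e-5)
(L + j(199))*(4725 - 483) = (-1/12812 - 9)*(4725 - 483) = -115309/12812*4242 = -244570389/6406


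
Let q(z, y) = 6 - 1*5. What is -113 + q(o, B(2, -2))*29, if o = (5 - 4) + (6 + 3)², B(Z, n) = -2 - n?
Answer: -84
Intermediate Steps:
o = 82 (o = 1 + 9² = 1 + 81 = 82)
q(z, y) = 1 (q(z, y) = 6 - 5 = 1)
-113 + q(o, B(2, -2))*29 = -113 + 1*29 = -113 + 29 = -84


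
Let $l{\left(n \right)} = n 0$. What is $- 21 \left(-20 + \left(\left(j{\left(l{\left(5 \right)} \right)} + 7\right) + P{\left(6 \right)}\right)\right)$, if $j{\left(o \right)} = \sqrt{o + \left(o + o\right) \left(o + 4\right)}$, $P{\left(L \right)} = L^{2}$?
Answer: $-483$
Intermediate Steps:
$l{\left(n \right)} = 0$
$j{\left(o \right)} = \sqrt{o + 2 o \left(4 + o\right)}$
$- 21 \left(-20 + \left(\left(j{\left(l{\left(5 \right)} \right)} + 7\right) + P{\left(6 \right)}\right)\right) = - 21 \left(-20 + \left(\left(\sqrt{0 \left(9 + 2 \cdot 0\right)} + 7\right) + 6^{2}\right)\right) = - 21 \left(-20 + \left(\left(\sqrt{0 \left(9 + 0\right)} + 7\right) + 36\right)\right) = - 21 \left(-20 + \left(\left(\sqrt{0 \cdot 9} + 7\right) + 36\right)\right) = - 21 \left(-20 + \left(\left(\sqrt{0} + 7\right) + 36\right)\right) = - 21 \left(-20 + \left(\left(0 + 7\right) + 36\right)\right) = - 21 \left(-20 + \left(7 + 36\right)\right) = - 21 \left(-20 + 43\right) = \left(-21\right) 23 = -483$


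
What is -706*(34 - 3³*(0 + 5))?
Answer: 71306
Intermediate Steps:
-706*(34 - 3³*(0 + 5)) = -706*(34 - 27*5) = -706*(34 - 1*135) = -706*(34 - 135) = -706*(-101) = 71306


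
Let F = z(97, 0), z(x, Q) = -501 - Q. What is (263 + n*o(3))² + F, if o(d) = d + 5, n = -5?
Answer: 49228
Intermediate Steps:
o(d) = 5 + d
F = -501 (F = -501 - 1*0 = -501 + 0 = -501)
(263 + n*o(3))² + F = (263 - 5*(5 + 3))² - 501 = (263 - 5*8)² - 501 = (263 - 40)² - 501 = 223² - 501 = 49729 - 501 = 49228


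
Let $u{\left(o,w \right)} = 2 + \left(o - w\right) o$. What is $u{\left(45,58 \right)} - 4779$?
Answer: $-5362$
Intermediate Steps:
$u{\left(o,w \right)} = 2 + o \left(o - w\right)$
$u{\left(45,58 \right)} - 4779 = \left(2 + 45^{2} - 45 \cdot 58\right) - 4779 = \left(2 + 2025 - 2610\right) - 4779 = -583 - 4779 = -5362$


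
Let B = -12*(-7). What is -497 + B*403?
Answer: 33355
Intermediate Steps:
B = 84
-497 + B*403 = -497 + 84*403 = -497 + 33852 = 33355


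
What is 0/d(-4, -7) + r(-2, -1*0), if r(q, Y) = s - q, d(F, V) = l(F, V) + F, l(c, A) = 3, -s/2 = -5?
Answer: 12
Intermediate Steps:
s = 10 (s = -2*(-5) = 10)
d(F, V) = 3 + F
r(q, Y) = 10 - q
0/d(-4, -7) + r(-2, -1*0) = 0/(3 - 4) + (10 - 1*(-2)) = 0/(-1) + (10 + 2) = 0*(-1) + 12 = 0 + 12 = 12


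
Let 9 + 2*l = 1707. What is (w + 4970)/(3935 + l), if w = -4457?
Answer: 513/4784 ≈ 0.10723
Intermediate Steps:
l = 849 (l = -9/2 + (½)*1707 = -9/2 + 1707/2 = 849)
(w + 4970)/(3935 + l) = (-4457 + 4970)/(3935 + 849) = 513/4784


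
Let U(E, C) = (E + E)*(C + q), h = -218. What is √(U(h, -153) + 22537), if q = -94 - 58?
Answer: √155517 ≈ 394.36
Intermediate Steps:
q = -152
U(E, C) = 2*E*(-152 + C) (U(E, C) = (E + E)*(C - 152) = (2*E)*(-152 + C) = 2*E*(-152 + C))
√(U(h, -153) + 22537) = √(2*(-218)*(-152 - 153) + 22537) = √(2*(-218)*(-305) + 22537) = √(132980 + 22537) = √155517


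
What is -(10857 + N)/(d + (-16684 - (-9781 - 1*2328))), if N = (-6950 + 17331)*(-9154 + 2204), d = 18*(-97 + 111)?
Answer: -72137093/4323 ≈ -16687.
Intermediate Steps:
d = 252 (d = 18*14 = 252)
N = -72147950 (N = 10381*(-6950) = -72147950)
-(10857 + N)/(d + (-16684 - (-9781 - 1*2328))) = -(10857 - 72147950)/(252 + (-16684 - (-9781 - 1*2328))) = -(-72137093)/(252 + (-16684 - (-9781 - 2328))) = -(-72137093)/(252 + (-16684 - 1*(-12109))) = -(-72137093)/(252 + (-16684 + 12109)) = -(-72137093)/(252 - 4575) = -(-72137093)/(-4323) = -(-72137093)*(-1)/4323 = -1*72137093/4323 = -72137093/4323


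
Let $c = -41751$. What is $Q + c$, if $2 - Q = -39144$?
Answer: $-2605$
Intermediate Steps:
$Q = 39146$ ($Q = 2 - -39144 = 2 + 39144 = 39146$)
$Q + c = 39146 - 41751 = -2605$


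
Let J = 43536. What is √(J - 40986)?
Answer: 5*√102 ≈ 50.497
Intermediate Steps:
√(J - 40986) = √(43536 - 40986) = √2550 = 5*√102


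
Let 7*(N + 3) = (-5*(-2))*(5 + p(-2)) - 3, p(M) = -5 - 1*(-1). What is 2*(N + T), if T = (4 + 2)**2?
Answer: 68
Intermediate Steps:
p(M) = -4 (p(M) = -5 + 1 = -4)
T = 36 (T = 6**2 = 36)
N = -2 (N = -3 + ((-5*(-2))*(5 - 4) - 3)/7 = -3 + (10*1 - 3)/7 = -3 + (10 - 3)/7 = -3 + (1/7)*7 = -3 + 1 = -2)
2*(N + T) = 2*(-2 + 36) = 2*34 = 68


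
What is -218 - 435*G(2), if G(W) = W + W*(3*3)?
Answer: -8918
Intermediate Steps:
G(W) = 10*W (G(W) = W + W*9 = W + 9*W = 10*W)
-218 - 435*G(2) = -218 - 4350*2 = -218 - 435*20 = -218 - 8700 = -8918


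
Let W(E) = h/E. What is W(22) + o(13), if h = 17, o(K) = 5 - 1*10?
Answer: -93/22 ≈ -4.2273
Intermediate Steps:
o(K) = -5 (o(K) = 5 - 10 = -5)
W(E) = 17/E
W(22) + o(13) = 17/22 - 5 = -93/22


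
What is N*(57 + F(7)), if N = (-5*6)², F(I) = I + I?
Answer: 63900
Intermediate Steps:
F(I) = 2*I
N = 900 (N = (-30)² = 900)
N*(57 + F(7)) = 900*(57 + 2*7) = 900*(57 + 14) = 900*71 = 63900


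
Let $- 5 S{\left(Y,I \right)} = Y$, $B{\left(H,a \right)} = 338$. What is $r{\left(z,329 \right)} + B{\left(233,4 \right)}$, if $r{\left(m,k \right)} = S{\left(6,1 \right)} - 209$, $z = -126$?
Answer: $\frac{639}{5} \approx 127.8$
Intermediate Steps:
$S{\left(Y,I \right)} = - \frac{Y}{5}$
$r{\left(m,k \right)} = - \frac{1051}{5}$ ($r{\left(m,k \right)} = \left(- \frac{1}{5}\right) 6 - 209 = - \frac{6}{5} - 209 = - \frac{1051}{5}$)
$r{\left(z,329 \right)} + B{\left(233,4 \right)} = - \frac{1051}{5} + 338 = \frac{639}{5}$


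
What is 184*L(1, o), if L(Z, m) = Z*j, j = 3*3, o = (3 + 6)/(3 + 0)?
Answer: 1656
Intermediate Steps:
o = 3 (o = 9/3 = 9*(⅓) = 3)
j = 9
L(Z, m) = 9*Z (L(Z, m) = Z*9 = 9*Z)
184*L(1, o) = 184*(9*1) = 184*9 = 1656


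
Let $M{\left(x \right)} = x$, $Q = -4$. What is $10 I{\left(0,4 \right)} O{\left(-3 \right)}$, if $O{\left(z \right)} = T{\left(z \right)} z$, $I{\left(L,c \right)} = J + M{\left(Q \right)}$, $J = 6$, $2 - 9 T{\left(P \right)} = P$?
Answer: $- \frac{100}{3} \approx -33.333$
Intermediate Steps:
$T{\left(P \right)} = \frac{2}{9} - \frac{P}{9}$
$I{\left(L,c \right)} = 2$ ($I{\left(L,c \right)} = 6 - 4 = 2$)
$O{\left(z \right)} = z \left(\frac{2}{9} - \frac{z}{9}\right)$ ($O{\left(z \right)} = \left(\frac{2}{9} - \frac{z}{9}\right) z = z \left(\frac{2}{9} - \frac{z}{9}\right)$)
$10 I{\left(0,4 \right)} O{\left(-3 \right)} = 10 \cdot 2 \cdot \frac{1}{9} \left(-3\right) \left(2 - -3\right) = 20 \cdot \frac{1}{9} \left(-3\right) \left(2 + 3\right) = 20 \cdot \frac{1}{9} \left(-3\right) 5 = 20 \left(- \frac{5}{3}\right) = - \frac{100}{3}$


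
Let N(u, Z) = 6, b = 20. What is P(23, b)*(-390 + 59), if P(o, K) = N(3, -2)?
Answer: -1986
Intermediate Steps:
P(o, K) = 6
P(23, b)*(-390 + 59) = 6*(-390 + 59) = 6*(-331) = -1986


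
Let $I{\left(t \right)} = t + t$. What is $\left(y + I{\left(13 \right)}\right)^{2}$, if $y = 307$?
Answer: $110889$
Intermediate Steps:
$I{\left(t \right)} = 2 t$
$\left(y + I{\left(13 \right)}\right)^{2} = \left(307 + 2 \cdot 13\right)^{2} = \left(307 + 26\right)^{2} = 333^{2} = 110889$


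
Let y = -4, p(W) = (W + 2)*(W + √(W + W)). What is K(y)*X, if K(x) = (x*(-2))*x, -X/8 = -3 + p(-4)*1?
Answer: 1280 - 1024*I*√2 ≈ 1280.0 - 1448.2*I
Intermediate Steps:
p(W) = (2 + W)*(W + √2*√W) (p(W) = (2 + W)*(W + √(2*W)) = (2 + W)*(W + √2*√W))
X = -40 + 32*I*√2 (X = -8*(-3 + ((-4)² + 2*(-4) + √2*(-4)^(3/2) + 2*√2*√(-4))*1) = -8*(-3 + (16 - 8 + √2*(-8*I) + 2*√2*(2*I))*1) = -8*(-3 + (16 - 8 - 8*I*√2 + 4*I*√2)*1) = -8*(-3 + (8 - 4*I*√2)*1) = -8*(-3 + (8 - 4*I*√2)) = -8*(5 - 4*I*√2) = -40 + 32*I*√2 ≈ -40.0 + 45.255*I)
K(x) = -2*x² (K(x) = (-2*x)*x = -2*x²)
K(y)*X = (-2*(-4)²)*(-40 + 32*I*√2) = (-2*16)*(-40 + 32*I*√2) = -32*(-40 + 32*I*√2) = 1280 - 1024*I*√2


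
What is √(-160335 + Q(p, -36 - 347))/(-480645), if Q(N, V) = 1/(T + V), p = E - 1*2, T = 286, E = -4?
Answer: -4*I*√94287007/46622565 ≈ -0.00083309*I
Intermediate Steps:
p = -6 (p = -4 - 1*2 = -4 - 2 = -6)
Q(N, V) = 1/(286 + V)
√(-160335 + Q(p, -36 - 347))/(-480645) = √(-160335 + 1/(286 + (-36 - 347)))/(-480645) = √(-160335 + 1/(286 - 383))*(-1/480645) = √(-160335 + 1/(-97))*(-1/480645) = √(-160335 - 1/97)*(-1/480645) = √(-15552496/97)*(-1/480645) = (4*I*√94287007/97)*(-1/480645) = -4*I*√94287007/46622565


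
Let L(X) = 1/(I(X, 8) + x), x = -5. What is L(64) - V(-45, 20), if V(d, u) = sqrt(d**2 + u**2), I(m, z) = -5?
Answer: -1/10 - 5*sqrt(97) ≈ -49.344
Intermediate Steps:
L(X) = -1/10 (L(X) = 1/(-5 - 5) = 1/(-10) = -1/10)
L(64) - V(-45, 20) = -1/10 - sqrt((-45)**2 + 20**2) = -1/10 - sqrt(2025 + 400) = -1/10 - sqrt(2425) = -1/10 - 5*sqrt(97)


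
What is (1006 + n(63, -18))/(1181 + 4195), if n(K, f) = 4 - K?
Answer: 947/5376 ≈ 0.17615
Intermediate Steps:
(1006 + n(63, -18))/(1181 + 4195) = (1006 + (4 - 1*63))/(1181 + 4195) = (1006 + (4 - 63))/5376 = (1006 - 59)*(1/5376) = 947*(1/5376) = 947/5376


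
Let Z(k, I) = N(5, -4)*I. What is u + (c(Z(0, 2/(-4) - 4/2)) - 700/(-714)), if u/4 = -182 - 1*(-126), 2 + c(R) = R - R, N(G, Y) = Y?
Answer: -11476/51 ≈ -225.02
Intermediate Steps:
Z(k, I) = -4*I
c(R) = -2 (c(R) = -2 + (R - R) = -2 + 0 = -2)
u = -224 (u = 4*(-182 - 1*(-126)) = 4*(-182 + 126) = 4*(-56) = -224)
u + (c(Z(0, 2/(-4) - 4/2)) - 700/(-714)) = -224 + (-2 - 700/(-714)) = -224 + (-2 - 700*(-1)/714) = -224 + (-2 - 1*(-50/51)) = -224 + (-2 + 50/51) = -224 - 52/51 = -11476/51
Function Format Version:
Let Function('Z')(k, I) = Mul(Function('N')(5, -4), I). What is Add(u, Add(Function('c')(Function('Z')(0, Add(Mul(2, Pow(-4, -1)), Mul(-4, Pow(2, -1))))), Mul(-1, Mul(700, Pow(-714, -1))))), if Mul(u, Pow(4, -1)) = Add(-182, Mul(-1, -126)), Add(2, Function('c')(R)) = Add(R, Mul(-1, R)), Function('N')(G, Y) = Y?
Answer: Rational(-11476, 51) ≈ -225.02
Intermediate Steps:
Function('Z')(k, I) = Mul(-4, I)
Function('c')(R) = -2 (Function('c')(R) = Add(-2, Add(R, Mul(-1, R))) = Add(-2, 0) = -2)
u = -224 (u = Mul(4, Add(-182, Mul(-1, -126))) = Mul(4, Add(-182, 126)) = Mul(4, -56) = -224)
Add(u, Add(Function('c')(Function('Z')(0, Add(Mul(2, Pow(-4, -1)), Mul(-4, Pow(2, -1))))), Mul(-1, Mul(700, Pow(-714, -1))))) = Add(-224, Add(-2, Mul(-1, Mul(700, Pow(-714, -1))))) = Add(-224, Add(-2, Mul(-1, Mul(700, Rational(-1, 714))))) = Add(-224, Add(-2, Mul(-1, Rational(-50, 51)))) = Add(-224, Add(-2, Rational(50, 51))) = Add(-224, Rational(-52, 51)) = Rational(-11476, 51)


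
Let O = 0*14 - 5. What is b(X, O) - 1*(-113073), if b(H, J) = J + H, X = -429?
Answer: 112639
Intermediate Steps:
O = -5 (O = 0 - 5 = -5)
b(H, J) = H + J
b(X, O) - 1*(-113073) = (-429 - 5) - 1*(-113073) = -434 + 113073 = 112639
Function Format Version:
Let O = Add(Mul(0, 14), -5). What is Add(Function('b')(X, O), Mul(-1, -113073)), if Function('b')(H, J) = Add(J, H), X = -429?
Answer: 112639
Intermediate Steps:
O = -5 (O = Add(0, -5) = -5)
Function('b')(H, J) = Add(H, J)
Add(Function('b')(X, O), Mul(-1, -113073)) = Add(Add(-429, -5), Mul(-1, -113073)) = Add(-434, 113073) = 112639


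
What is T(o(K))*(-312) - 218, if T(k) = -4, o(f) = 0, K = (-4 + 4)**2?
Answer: 1030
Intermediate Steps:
K = 0 (K = 0**2 = 0)
T(o(K))*(-312) - 218 = -4*(-312) - 218 = 1248 - 218 = 1030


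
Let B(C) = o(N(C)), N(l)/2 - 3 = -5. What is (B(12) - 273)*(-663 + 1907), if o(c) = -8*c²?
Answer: -498844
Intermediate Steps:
N(l) = -4 (N(l) = 6 + 2*(-5) = 6 - 10 = -4)
B(C) = -128 (B(C) = -8*(-4)² = -8*16 = -128)
(B(12) - 273)*(-663 + 1907) = (-128 - 273)*(-663 + 1907) = -401*1244 = -498844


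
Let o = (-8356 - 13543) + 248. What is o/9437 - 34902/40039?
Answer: -1196254563/377848043 ≈ -3.1660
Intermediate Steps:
o = -21651 (o = -21899 + 248 = -21651)
o/9437 - 34902/40039 = -21651/9437 - 34902/40039 = -1196254563/377848043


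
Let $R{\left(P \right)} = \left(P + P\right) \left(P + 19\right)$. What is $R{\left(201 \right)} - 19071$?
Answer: $69369$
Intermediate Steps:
$R{\left(P \right)} = 2 P \left(19 + P\right)$
$R{\left(201 \right)} - 19071 = 2 \cdot 201 \left(19 + 201\right) - 19071 = 2 \cdot 201 \cdot 220 - 19071 = 88440 - 19071 = 69369$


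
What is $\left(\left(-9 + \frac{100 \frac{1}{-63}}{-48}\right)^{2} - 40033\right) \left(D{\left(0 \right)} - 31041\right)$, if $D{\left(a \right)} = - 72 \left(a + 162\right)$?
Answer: $\frac{108348971044015}{63504} \approx 1.7062 \cdot 10^{9}$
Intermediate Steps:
$D{\left(a \right)} = -11664 - 72 a$ ($D{\left(a \right)} = - 72 \left(162 + a\right) = -11664 - 72 a$)
$\left(\left(-9 + \frac{100 \frac{1}{-63}}{-48}\right)^{2} - 40033\right) \left(D{\left(0 \right)} - 31041\right) = \left(\left(-9 + \frac{100 \frac{1}{-63}}{-48}\right)^{2} - 40033\right) \left(\left(-11664 - 0\right) - 31041\right) = \left(\left(-9 + 100 \left(- \frac{1}{63}\right) \left(- \frac{1}{48}\right)\right)^{2} - 40033\right) \left(\left(-11664 + 0\right) - 31041\right) = \left(\left(-9 - - \frac{25}{756}\right)^{2} - 40033\right) \left(-11664 - 31041\right) = \left(\left(-9 + \frac{25}{756}\right)^{2} - 40033\right) \left(-42705\right) = \left(\left(- \frac{6779}{756}\right)^{2} - 40033\right) \left(-42705\right) = \left(\frac{45954841}{571536} - 40033\right) \left(-42705\right) = \left(- \frac{22834345847}{571536}\right) \left(-42705\right) = \frac{108348971044015}{63504}$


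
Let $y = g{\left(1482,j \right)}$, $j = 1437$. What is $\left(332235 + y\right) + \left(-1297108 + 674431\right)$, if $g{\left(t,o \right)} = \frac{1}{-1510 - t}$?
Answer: $- \frac{869002465}{2992} \approx -2.9044 \cdot 10^{5}$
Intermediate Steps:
$y = - \frac{1}{2992}$ ($y = - \frac{1}{1510 + 1482} = - \frac{1}{2992} \approx -0.00033422$)
$\left(332235 + y\right) + \left(-1297108 + 674431\right) = \left(332235 - \frac{1}{2992}\right) + \left(-1297108 + 674431\right) = \frac{994047119}{2992} - 622677 = - \frac{869002465}{2992}$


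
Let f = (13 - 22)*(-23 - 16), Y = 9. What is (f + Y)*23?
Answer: 8280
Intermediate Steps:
f = 351 (f = -9*(-39) = 351)
(f + Y)*23 = (351 + 9)*23 = 360*23 = 8280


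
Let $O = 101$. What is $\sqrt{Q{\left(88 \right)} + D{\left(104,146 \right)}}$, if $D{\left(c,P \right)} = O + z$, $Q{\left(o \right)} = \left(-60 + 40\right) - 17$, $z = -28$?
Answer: $6$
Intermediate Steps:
$Q{\left(o \right)} = -37$ ($Q{\left(o \right)} = -20 - 17 = -37$)
$D{\left(c,P \right)} = 73$ ($D{\left(c,P \right)} = 101 - 28 = 73$)
$\sqrt{Q{\left(88 \right)} + D{\left(104,146 \right)}} = \sqrt{-37 + 73} = \sqrt{36} = 6$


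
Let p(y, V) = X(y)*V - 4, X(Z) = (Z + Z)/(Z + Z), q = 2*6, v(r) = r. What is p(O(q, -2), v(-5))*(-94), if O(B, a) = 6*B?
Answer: 846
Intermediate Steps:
q = 12
X(Z) = 1 (X(Z) = (2*Z)/((2*Z)) = (2*Z)*(1/(2*Z)) = 1)
p(y, V) = -4 + V (p(y, V) = 1*V - 4 = V - 4 = -4 + V)
p(O(q, -2), v(-5))*(-94) = (-4 - 5)*(-94) = -9*(-94) = 846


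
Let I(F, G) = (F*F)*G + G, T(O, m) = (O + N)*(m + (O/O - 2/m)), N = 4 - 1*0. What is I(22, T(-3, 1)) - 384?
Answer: -384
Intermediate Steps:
N = 4 (N = 4 + 0 = 4)
T(O, m) = (4 + O)*(1 + m - 2/m) (T(O, m) = (O + 4)*(m + (O/O - 2/m)) = (4 + O)*(m + (1 - 2/m)) = (4 + O)*(1 + m - 2/m))
I(F, G) = G + G*F**2 (I(F, G) = F**2*G + G = G*F**2 + G = G + G*F**2)
I(22, T(-3, 1)) - 384 = ((-8 - 2*(-3) + 1*(4 - 3 + 4*1 - 3*1))/1)*(1 + 22**2) - 384 = (1*(-8 + 6 + 1*(4 - 3 + 4 - 3)))*(1 + 484) - 384 = (1*(-8 + 6 + 1*2))*485 - 384 = (1*(-8 + 6 + 2))*485 - 384 = (1*0)*485 - 384 = 0*485 - 384 = 0 - 384 = -384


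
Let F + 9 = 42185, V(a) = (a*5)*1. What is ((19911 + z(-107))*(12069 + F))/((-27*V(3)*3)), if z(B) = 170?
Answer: -217858769/243 ≈ -8.9654e+5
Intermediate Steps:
V(a) = 5*a (V(a) = (5*a)*1 = 5*a)
F = 42176 (F = -9 + 42185 = 42176)
((19911 + z(-107))*(12069 + F))/((-27*V(3)*3)) = ((19911 + 170)*(12069 + 42176))/((-135*3*3)) = (20081*54245)/((-27*15*3)) = 1089293845/((-405*3)) = 1089293845/(-1215) = 1089293845*(-1/1215) = -217858769/243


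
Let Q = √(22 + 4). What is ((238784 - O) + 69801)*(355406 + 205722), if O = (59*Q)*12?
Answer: 173155683880 - 397278624*√26 ≈ 1.7113e+11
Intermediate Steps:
Q = √26 ≈ 5.0990
O = 708*√26 (O = (59*√26)*12 = 708*√26 ≈ 3610.1)
((238784 - O) + 69801)*(355406 + 205722) = ((238784 - 708*√26) + 69801)*(355406 + 205722) = ((238784 - 708*√26) + 69801)*561128 = (308585 - 708*√26)*561128 = 173155683880 - 397278624*√26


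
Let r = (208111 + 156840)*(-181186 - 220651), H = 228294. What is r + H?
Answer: -146650586693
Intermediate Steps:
r = -146650814987 (r = 364951*(-401837) = -146650814987)
r + H = -146650814987 + 228294 = -146650586693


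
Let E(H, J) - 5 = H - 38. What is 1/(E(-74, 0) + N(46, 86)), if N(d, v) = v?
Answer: -1/21 ≈ -0.047619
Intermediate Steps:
E(H, J) = -33 + H (E(H, J) = 5 + (H - 38) = 5 + (-38 + H) = -33 + H)
1/(E(-74, 0) + N(46, 86)) = 1/((-33 - 74) + 86) = 1/(-107 + 86) = 1/(-21) = -1/21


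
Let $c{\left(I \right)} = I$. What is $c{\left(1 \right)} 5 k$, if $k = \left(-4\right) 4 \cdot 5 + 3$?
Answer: $-385$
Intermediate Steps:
$k = -77$ ($k = \left(-16\right) 5 + 3 = -80 + 3 = -77$)
$c{\left(1 \right)} 5 k = 1 \cdot 5 \left(-77\right) = 5 \left(-77\right) = -385$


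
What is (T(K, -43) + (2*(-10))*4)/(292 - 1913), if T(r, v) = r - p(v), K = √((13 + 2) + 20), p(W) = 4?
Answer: 84/1621 - √35/1621 ≈ 0.048170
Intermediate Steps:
K = √35 (K = √(15 + 20) = √35 ≈ 5.9161)
T(r, v) = -4 + r (T(r, v) = r - 1*4 = r - 4 = -4 + r)
(T(K, -43) + (2*(-10))*4)/(292 - 1913) = ((-4 + √35) + (2*(-10))*4)/(292 - 1913) = ((-4 + √35) - 20*4)/(-1621) = ((-4 + √35) - 80)*(-1/1621) = (-84 + √35)*(-1/1621) = 84/1621 - √35/1621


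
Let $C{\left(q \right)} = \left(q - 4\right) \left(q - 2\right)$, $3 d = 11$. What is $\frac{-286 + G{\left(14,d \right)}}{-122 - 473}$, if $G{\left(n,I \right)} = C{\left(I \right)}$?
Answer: $\frac{2579}{5355} \approx 0.48161$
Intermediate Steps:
$d = \frac{11}{3}$ ($d = \frac{1}{3} \cdot 11 = \frac{11}{3} \approx 3.6667$)
$C{\left(q \right)} = \left(-4 + q\right) \left(-2 + q\right)$
$G{\left(n,I \right)} = 8 + I^{2} - 6 I$
$\frac{-286 + G{\left(14,d \right)}}{-122 - 473} = \frac{-286 + \left(8 + \left(\frac{11}{3}\right)^{2} - 22\right)}{-122 - 473} = \frac{-286 + \left(8 + \frac{121}{9} - 22\right)}{-595} = \left(-286 - \frac{5}{9}\right) \left(- \frac{1}{595}\right) = \left(- \frac{2579}{9}\right) \left(- \frac{1}{595}\right) = \frac{2579}{5355}$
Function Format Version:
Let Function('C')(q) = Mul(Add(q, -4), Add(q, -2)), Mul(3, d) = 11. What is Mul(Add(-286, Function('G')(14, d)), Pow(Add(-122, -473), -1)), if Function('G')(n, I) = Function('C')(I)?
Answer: Rational(2579, 5355) ≈ 0.48161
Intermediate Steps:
d = Rational(11, 3) (d = Mul(Rational(1, 3), 11) = Rational(11, 3) ≈ 3.6667)
Function('C')(q) = Mul(Add(-4, q), Add(-2, q))
Function('G')(n, I) = Add(8, Pow(I, 2), Mul(-6, I))
Mul(Add(-286, Function('G')(14, d)), Pow(Add(-122, -473), -1)) = Mul(Add(-286, Add(8, Pow(Rational(11, 3), 2), Mul(-6, Rational(11, 3)))), Pow(Add(-122, -473), -1)) = Mul(Add(-286, Add(8, Rational(121, 9), -22)), Pow(-595, -1)) = Mul(Add(-286, Rational(-5, 9)), Rational(-1, 595)) = Mul(Rational(-2579, 9), Rational(-1, 595)) = Rational(2579, 5355)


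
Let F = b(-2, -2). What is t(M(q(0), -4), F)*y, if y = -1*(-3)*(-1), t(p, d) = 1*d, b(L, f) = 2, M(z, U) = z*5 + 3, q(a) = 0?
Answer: -6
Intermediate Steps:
M(z, U) = 3 + 5*z (M(z, U) = 5*z + 3 = 3 + 5*z)
F = 2
t(p, d) = d
y = -3 (y = 3*(-1) = -3)
t(M(q(0), -4), F)*y = 2*(-3) = -6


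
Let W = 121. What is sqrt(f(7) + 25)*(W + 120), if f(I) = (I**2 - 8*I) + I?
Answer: 1205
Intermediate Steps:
f(I) = I**2 - 7*I
sqrt(f(7) + 25)*(W + 120) = sqrt(7*(-7 + 7) + 25)*(121 + 120) = sqrt(7*0 + 25)*241 = sqrt(0 + 25)*241 = sqrt(25)*241 = 5*241 = 1205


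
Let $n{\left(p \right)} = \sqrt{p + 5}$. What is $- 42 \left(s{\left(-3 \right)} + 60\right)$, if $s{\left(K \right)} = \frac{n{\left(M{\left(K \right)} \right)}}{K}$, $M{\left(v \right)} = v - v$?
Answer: $-2520 + 14 \sqrt{5} \approx -2488.7$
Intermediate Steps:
$M{\left(v \right)} = 0$
$n{\left(p \right)} = \sqrt{5 + p}$
$s{\left(K \right)} = \frac{\sqrt{5}}{K}$ ($s{\left(K \right)} = \frac{\sqrt{5 + 0}}{K} = \frac{\sqrt{5}}{K}$)
$- 42 \left(s{\left(-3 \right)} + 60\right) = - 42 \left(\frac{\sqrt{5}}{-3} + 60\right) = - 42 \left(\sqrt{5} \left(- \frac{1}{3}\right) + 60\right) = - 42 \left(- \frac{\sqrt{5}}{3} + 60\right) = - 42 \left(60 - \frac{\sqrt{5}}{3}\right) = -2520 + 14 \sqrt{5}$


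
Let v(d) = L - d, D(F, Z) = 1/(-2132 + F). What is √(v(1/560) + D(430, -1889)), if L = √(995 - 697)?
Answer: √(-33686835 + 14194339600*√298)/119140 ≈ 4.1545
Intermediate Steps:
L = √298 ≈ 17.263
v(d) = √298 - d
√(v(1/560) + D(430, -1889)) = √((√298 - 1/560) + 1/(-2132 + 430)) = √((√298 - 1*1/560) + 1/(-1702)) = √((√298 - 1/560) - 1/1702) = √((-1/560 + √298) - 1/1702) = √(-1131/476560 + √298)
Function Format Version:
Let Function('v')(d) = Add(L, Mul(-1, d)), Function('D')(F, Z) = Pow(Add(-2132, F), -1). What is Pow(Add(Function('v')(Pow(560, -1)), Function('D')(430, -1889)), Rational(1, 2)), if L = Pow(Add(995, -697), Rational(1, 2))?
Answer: Mul(Rational(1, 119140), Pow(Add(-33686835, Mul(14194339600, Pow(298, Rational(1, 2)))), Rational(1, 2))) ≈ 4.1545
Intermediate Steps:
L = Pow(298, Rational(1, 2)) ≈ 17.263
Function('v')(d) = Add(Pow(298, Rational(1, 2)), Mul(-1, d))
Pow(Add(Function('v')(Pow(560, -1)), Function('D')(430, -1889)), Rational(1, 2)) = Pow(Add(Add(Pow(298, Rational(1, 2)), Mul(-1, Pow(560, -1))), Pow(Add(-2132, 430), -1)), Rational(1, 2)) = Pow(Add(Add(Pow(298, Rational(1, 2)), Mul(-1, Rational(1, 560))), Pow(-1702, -1)), Rational(1, 2)) = Pow(Add(Add(Pow(298, Rational(1, 2)), Rational(-1, 560)), Rational(-1, 1702)), Rational(1, 2)) = Pow(Add(Add(Rational(-1, 560), Pow(298, Rational(1, 2))), Rational(-1, 1702)), Rational(1, 2)) = Pow(Add(Rational(-1131, 476560), Pow(298, Rational(1, 2))), Rational(1, 2))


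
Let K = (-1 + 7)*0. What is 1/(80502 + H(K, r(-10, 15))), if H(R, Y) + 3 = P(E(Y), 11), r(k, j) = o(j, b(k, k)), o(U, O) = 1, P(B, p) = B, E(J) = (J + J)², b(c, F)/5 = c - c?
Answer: 1/80503 ≈ 1.2422e-5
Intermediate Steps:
b(c, F) = 0 (b(c, F) = 5*(c - c) = 5*0 = 0)
E(J) = 4*J² (E(J) = (2*J)² = 4*J²)
r(k, j) = 1
K = 0 (K = 6*0 = 0)
H(R, Y) = -3 + 4*Y²
1/(80502 + H(K, r(-10, 15))) = 1/(80502 + (-3 + 4*1²)) = 1/(80502 + (-3 + 4*1)) = 1/(80502 + (-3 + 4)) = 1/(80502 + 1) = 1/80503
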